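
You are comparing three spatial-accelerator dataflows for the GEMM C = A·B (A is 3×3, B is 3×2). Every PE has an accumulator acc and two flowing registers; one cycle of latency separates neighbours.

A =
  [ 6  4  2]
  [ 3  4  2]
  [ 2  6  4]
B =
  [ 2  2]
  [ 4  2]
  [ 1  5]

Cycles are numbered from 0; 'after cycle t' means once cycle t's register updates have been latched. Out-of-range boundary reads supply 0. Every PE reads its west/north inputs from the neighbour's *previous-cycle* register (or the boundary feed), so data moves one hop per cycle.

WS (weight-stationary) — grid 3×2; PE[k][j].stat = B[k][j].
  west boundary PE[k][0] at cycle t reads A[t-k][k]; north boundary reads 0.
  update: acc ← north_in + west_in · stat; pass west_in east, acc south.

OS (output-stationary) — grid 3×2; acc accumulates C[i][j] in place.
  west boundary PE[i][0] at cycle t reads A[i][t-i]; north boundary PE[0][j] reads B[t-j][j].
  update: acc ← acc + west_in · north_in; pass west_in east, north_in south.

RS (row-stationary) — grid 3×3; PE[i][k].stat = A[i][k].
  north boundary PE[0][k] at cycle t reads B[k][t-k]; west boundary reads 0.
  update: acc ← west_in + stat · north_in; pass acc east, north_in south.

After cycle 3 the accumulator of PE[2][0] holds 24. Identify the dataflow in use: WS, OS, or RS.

— WS: 3×2; PE[2][0] trace:
  @0  [2,0]  acc 0  |  →0  ↓0
  @1  [2,0]  acc 0  |  →0  ↓0
  @2  [2,0]  acc 30  |  →2  ↓30
  @3  [2,0]  acc 24  |  →2  ↓24
— OS: 3×2; PE[2][0] trace:
  @0  [2,0]  acc 0  |  →0  ↓0
  @1  [2,0]  acc 0  |  →0  ↓0
  @2  [2,0]  acc 4  |  →2  ↓2
  @3  [2,0]  acc 28  |  →6  ↓4
— RS: 3×3; PE[2][0] trace:
  @0  [2,0]  acc 0  |  →0  ↓0
  @1  [2,0]  acc 0  |  →0  ↓0
  @2  [2,0]  acc 4  |  →4  ↓2
  @3  [2,0]  acc 4  |  →4  ↓2

dataflow = WS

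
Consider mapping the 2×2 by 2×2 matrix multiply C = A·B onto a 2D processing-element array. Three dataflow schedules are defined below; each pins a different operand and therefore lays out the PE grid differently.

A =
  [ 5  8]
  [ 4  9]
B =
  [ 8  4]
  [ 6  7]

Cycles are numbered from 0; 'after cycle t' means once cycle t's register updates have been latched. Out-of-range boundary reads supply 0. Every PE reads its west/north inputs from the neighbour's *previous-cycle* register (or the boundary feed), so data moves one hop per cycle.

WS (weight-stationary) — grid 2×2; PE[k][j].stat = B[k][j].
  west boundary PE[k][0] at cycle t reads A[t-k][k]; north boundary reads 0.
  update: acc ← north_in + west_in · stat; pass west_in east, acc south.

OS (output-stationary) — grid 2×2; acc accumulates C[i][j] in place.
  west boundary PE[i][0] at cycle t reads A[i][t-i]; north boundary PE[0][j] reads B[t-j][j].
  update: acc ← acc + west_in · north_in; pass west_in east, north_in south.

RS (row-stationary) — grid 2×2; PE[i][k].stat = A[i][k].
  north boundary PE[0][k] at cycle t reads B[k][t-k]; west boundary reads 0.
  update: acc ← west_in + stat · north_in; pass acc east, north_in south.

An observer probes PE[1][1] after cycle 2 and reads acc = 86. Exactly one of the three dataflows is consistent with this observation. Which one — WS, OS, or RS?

dataflow = RS

Under WS (2×2), PE[1][1]:
  cycle 0: PE[1][1] → acc 0, east 0, south 0
  cycle 1: PE[1][1] → acc 0, east 0, south 0
  cycle 2: PE[1][1] → acc 76, east 8, south 76
Under OS (2×2), PE[1][1]:
  cycle 0: PE[1][1] → acc 0, east 0, south 0
  cycle 1: PE[1][1] → acc 0, east 0, south 0
  cycle 2: PE[1][1] → acc 16, east 4, south 4
Under RS (2×2), PE[1][1]:
  cycle 0: PE[1][1] → acc 0, east 0, south 0
  cycle 1: PE[1][1] → acc 0, east 0, south 0
  cycle 2: PE[1][1] → acc 86, east 86, south 6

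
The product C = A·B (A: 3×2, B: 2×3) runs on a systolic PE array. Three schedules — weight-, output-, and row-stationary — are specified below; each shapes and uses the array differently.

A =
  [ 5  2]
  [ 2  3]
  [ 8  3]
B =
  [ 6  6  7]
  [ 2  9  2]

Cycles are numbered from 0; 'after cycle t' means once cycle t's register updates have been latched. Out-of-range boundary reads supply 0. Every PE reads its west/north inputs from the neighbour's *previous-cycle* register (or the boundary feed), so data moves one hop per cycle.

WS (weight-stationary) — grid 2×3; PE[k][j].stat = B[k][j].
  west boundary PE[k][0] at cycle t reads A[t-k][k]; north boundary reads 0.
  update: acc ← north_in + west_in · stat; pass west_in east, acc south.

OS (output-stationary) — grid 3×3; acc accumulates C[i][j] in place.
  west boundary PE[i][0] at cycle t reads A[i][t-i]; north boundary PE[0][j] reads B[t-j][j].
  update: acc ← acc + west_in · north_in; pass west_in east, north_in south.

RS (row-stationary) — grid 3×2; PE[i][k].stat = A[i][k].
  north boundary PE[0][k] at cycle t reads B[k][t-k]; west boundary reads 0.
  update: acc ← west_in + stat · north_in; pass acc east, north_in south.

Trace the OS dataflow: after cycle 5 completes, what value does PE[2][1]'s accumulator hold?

OS (3×3). Following PE[2][1] plus its west/north inputs:
  [0] (1,1) acc=0 (h:0 v:0)
  [0] (2,0) acc=0 (h:0 v:0)
  [0] (2,1) acc=0 (h:0 v:0)
  [1] (1,1) acc=0 (h:0 v:0)
  [1] (2,0) acc=0 (h:0 v:0)
  [1] (2,1) acc=0 (h:0 v:0)
  [2] (1,1) acc=12 (h:2 v:6)
  [2] (2,0) acc=48 (h:8 v:6)
  [2] (2,1) acc=0 (h:0 v:0)
  [3] (1,1) acc=39 (h:3 v:9)
  [3] (2,0) acc=54 (h:3 v:2)
  [3] (2,1) acc=48 (h:8 v:6)
  [4] (1,1) acc=39 (h:0 v:0)
  [4] (2,0) acc=54 (h:0 v:0)
  [4] (2,1) acc=75 (h:3 v:9)
  [5] (1,1) acc=39 (h:0 v:0)
  [5] (2,0) acc=54 (h:0 v:0)
  [5] (2,1) acc=75 (h:0 v:0)

PE[2][1].acc = 75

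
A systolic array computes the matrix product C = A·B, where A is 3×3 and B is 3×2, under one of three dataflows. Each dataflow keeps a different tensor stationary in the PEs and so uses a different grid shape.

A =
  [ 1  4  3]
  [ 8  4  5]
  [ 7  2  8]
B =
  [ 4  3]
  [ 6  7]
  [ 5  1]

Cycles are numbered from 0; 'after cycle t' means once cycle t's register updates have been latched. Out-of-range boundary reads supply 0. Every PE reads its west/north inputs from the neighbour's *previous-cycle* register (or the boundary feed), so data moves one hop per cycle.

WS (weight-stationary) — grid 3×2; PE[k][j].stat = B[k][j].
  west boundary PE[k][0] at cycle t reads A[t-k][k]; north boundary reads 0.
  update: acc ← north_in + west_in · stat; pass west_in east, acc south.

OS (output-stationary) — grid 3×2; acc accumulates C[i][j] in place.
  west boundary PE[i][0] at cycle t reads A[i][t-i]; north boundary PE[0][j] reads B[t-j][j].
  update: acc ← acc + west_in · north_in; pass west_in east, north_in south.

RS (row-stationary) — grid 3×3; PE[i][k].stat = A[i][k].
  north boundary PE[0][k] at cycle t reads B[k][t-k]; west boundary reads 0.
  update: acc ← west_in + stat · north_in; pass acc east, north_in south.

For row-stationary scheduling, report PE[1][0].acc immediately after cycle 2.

RS 3×3: PE[1][0] cycle-by-cycle (with neighbour feeds):
  after 0 — PE[0][0] acc=4, pass-E 4, pass-S 4
  after 0 — PE[1][0] acc=0, pass-E 0, pass-S 0
  after 1 — PE[0][0] acc=3, pass-E 3, pass-S 3
  after 1 — PE[1][0] acc=32, pass-E 32, pass-S 4
  after 2 — PE[0][0] acc=0, pass-E 0, pass-S 0
  after 2 — PE[1][0] acc=24, pass-E 24, pass-S 3

PE[1][0].acc = 24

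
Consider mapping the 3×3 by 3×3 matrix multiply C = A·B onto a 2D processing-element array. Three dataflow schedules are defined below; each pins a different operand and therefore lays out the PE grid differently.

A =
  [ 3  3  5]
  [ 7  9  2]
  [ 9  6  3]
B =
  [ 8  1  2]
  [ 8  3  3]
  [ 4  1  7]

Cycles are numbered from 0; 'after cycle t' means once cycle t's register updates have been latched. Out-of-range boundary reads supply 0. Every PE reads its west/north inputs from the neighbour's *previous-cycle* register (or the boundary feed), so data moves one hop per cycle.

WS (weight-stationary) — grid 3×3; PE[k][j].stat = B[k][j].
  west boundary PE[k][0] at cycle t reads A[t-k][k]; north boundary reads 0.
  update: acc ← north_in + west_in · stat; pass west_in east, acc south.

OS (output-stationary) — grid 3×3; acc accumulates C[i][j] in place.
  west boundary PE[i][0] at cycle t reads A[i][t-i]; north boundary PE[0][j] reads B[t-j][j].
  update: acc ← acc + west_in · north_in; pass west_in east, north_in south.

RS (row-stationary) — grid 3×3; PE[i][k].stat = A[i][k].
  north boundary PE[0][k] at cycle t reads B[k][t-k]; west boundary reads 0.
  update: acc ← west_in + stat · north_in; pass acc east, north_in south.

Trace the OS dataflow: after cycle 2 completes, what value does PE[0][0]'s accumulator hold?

OS 3×3: PE[0][0] cycle-by-cycle (with neighbour feeds):
  t=0 PE[0][0]: acc=24 h=3 v=8
  t=1 PE[0][0]: acc=48 h=3 v=8
  t=2 PE[0][0]: acc=68 h=5 v=4

PE[0][0].acc = 68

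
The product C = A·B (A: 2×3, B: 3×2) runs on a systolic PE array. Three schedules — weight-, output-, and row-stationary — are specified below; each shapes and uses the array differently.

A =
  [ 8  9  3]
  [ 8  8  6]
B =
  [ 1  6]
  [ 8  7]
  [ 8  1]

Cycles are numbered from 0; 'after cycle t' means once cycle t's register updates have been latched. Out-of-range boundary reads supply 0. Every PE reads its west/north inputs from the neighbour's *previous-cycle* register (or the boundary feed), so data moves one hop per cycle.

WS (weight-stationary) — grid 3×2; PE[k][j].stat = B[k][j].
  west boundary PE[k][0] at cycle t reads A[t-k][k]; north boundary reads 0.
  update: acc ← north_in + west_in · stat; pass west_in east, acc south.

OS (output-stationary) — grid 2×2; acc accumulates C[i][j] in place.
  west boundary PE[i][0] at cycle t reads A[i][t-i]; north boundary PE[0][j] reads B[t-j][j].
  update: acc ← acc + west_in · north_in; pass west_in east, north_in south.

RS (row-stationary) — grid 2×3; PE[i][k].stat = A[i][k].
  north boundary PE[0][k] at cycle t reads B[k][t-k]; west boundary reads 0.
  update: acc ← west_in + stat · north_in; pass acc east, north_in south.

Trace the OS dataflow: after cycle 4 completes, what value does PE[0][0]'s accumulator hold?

OS (2×2). Following PE[0][0] plus its west/north inputs:
  @0  [0,0]  acc 8  |  →8  ↓1
  @1  [0,0]  acc 80  |  →9  ↓8
  @2  [0,0]  acc 104  |  →3  ↓8
  @3  [0,0]  acc 104  |  →0  ↓0
  @4  [0,0]  acc 104  |  →0  ↓0

PE[0][0].acc = 104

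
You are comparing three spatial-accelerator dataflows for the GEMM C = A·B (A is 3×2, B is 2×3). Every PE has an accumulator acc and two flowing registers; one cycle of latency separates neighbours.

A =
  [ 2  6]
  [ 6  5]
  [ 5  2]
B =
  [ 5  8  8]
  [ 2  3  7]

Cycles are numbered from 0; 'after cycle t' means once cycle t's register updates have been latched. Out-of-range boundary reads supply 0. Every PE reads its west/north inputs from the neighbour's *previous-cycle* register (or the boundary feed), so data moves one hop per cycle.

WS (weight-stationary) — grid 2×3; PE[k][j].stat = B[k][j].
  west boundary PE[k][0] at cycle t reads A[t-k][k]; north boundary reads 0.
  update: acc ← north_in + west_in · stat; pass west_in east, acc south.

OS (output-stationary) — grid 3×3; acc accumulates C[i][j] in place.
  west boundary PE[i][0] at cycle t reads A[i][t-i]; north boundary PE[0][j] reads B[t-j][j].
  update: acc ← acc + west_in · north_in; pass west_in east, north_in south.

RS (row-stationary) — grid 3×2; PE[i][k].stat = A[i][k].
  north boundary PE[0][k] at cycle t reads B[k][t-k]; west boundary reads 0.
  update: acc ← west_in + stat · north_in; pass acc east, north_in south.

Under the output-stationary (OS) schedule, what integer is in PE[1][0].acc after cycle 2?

PE[1][0].acc = 40

OS (3×3). Following PE[1][0] plus its west/north inputs:
  @0  [0,0]  acc 10  |  →2  ↓5
  @0  [1,0]  acc 0  |  →0  ↓0
  @1  [0,0]  acc 22  |  →6  ↓2
  @1  [1,0]  acc 30  |  →6  ↓5
  @2  [0,0]  acc 22  |  →0  ↓0
  @2  [1,0]  acc 40  |  →5  ↓2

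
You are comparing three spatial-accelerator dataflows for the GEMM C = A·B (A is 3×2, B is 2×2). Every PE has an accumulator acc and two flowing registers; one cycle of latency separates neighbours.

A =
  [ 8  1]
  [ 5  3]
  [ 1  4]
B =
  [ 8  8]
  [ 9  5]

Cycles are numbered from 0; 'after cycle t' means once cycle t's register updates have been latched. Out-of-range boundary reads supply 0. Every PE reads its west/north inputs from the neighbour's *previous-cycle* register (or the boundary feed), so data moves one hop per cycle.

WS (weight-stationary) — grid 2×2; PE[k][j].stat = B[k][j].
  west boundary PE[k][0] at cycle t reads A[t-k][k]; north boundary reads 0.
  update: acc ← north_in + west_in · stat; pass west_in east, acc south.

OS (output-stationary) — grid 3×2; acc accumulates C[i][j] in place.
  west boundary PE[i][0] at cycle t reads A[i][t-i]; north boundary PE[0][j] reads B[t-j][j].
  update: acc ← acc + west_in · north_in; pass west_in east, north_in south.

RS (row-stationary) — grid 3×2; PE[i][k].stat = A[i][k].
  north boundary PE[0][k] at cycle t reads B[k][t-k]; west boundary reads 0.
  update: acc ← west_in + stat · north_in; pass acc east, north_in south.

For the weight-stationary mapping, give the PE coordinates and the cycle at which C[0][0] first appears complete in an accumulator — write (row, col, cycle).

(row, col, cycle) = (1, 0, 1)

WS: C[0][0] accumulates in PE[1][0]:
  0: (1,0).acc=0  regs=<0,0>
  1: (1,0).acc=73  regs=<1,73>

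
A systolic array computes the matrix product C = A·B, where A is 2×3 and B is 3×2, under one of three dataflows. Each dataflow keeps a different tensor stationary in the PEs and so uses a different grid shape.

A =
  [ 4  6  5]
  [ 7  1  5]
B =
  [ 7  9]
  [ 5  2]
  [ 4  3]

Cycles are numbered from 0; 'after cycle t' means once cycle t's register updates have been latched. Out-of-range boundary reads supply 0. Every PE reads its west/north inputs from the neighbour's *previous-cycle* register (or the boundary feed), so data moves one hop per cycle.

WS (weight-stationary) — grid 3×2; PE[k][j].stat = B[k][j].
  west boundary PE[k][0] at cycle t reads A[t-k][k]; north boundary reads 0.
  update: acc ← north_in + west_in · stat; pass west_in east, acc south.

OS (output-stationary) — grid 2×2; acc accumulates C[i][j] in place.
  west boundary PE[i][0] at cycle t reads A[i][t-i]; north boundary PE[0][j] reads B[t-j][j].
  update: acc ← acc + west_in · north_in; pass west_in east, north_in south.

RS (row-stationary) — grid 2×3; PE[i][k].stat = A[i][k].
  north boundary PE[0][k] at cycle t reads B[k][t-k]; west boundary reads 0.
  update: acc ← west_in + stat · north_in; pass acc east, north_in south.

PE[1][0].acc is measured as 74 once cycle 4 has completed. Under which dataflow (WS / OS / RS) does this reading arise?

dataflow = OS

Under WS (3×2), PE[1][0]:
  c0 r1c0: 0 / 0 / 0
  c1 r1c0: 58 / 6 / 58
  c2 r1c0: 54 / 1 / 54
  c3 r1c0: 0 / 0 / 0
  c4 r1c0: 0 / 0 / 0
Under OS (2×2), PE[1][0]:
  c0 r1c0: 0 / 0 / 0
  c1 r1c0: 49 / 7 / 7
  c2 r1c0: 54 / 1 / 5
  c3 r1c0: 74 / 5 / 4
  c4 r1c0: 74 / 0 / 0
Under RS (2×3), PE[1][0]:
  c0 r1c0: 0 / 0 / 0
  c1 r1c0: 49 / 49 / 7
  c2 r1c0: 63 / 63 / 9
  c3 r1c0: 0 / 0 / 0
  c4 r1c0: 0 / 0 / 0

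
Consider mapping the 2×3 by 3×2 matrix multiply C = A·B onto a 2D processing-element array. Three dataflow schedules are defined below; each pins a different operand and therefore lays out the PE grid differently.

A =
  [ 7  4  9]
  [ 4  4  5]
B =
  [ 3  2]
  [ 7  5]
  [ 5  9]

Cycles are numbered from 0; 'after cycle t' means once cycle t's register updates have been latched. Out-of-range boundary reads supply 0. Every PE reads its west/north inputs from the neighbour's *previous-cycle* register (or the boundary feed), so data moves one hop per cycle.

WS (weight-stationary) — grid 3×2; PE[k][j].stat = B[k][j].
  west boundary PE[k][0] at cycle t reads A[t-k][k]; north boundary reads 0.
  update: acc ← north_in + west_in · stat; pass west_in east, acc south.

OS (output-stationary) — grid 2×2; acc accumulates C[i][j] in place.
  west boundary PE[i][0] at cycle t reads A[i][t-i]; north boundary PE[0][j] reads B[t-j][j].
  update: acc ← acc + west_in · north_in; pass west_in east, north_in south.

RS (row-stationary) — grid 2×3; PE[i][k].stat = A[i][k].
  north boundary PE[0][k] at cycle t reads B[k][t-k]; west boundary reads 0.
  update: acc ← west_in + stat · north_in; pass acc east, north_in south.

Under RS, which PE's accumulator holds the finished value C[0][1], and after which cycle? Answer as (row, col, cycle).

RS: C[0][1] accumulates in PE[0][2]:
  after 0 — PE[0][2] acc=0, pass-E 0, pass-S 0
  after 1 — PE[0][2] acc=0, pass-E 0, pass-S 0
  after 2 — PE[0][2] acc=94, pass-E 94, pass-S 5
  after 3 — PE[0][2] acc=115, pass-E 115, pass-S 9

(row, col, cycle) = (0, 2, 3)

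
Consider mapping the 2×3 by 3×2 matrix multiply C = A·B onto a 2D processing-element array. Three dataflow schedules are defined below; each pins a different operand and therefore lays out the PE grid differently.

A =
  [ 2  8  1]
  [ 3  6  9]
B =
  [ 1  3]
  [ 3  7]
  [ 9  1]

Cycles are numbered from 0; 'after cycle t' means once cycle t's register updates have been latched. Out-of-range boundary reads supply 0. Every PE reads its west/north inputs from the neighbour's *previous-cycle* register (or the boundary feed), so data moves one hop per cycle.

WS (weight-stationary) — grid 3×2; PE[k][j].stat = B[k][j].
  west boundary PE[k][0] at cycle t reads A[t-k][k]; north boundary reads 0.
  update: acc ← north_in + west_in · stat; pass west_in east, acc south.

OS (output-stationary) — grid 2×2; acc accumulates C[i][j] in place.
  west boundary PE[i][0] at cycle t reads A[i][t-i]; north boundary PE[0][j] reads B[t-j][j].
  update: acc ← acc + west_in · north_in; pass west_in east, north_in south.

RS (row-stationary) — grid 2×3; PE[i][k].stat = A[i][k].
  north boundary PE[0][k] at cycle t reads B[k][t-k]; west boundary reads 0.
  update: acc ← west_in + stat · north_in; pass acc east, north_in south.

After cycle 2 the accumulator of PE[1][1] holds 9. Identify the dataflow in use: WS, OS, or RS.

dataflow = OS

WS (3×2 grid), PE[1][1]:
  after 0 — PE[1][1] acc=0, pass-E 0, pass-S 0
  after 1 — PE[1][1] acc=0, pass-E 0, pass-S 0
  after 2 — PE[1][1] acc=62, pass-E 8, pass-S 62
OS (2×2 grid), PE[1][1]:
  after 0 — PE[1][1] acc=0, pass-E 0, pass-S 0
  after 1 — PE[1][1] acc=0, pass-E 0, pass-S 0
  after 2 — PE[1][1] acc=9, pass-E 3, pass-S 3
RS (2×3 grid), PE[1][1]:
  after 0 — PE[1][1] acc=0, pass-E 0, pass-S 0
  after 1 — PE[1][1] acc=0, pass-E 0, pass-S 0
  after 2 — PE[1][1] acc=21, pass-E 21, pass-S 3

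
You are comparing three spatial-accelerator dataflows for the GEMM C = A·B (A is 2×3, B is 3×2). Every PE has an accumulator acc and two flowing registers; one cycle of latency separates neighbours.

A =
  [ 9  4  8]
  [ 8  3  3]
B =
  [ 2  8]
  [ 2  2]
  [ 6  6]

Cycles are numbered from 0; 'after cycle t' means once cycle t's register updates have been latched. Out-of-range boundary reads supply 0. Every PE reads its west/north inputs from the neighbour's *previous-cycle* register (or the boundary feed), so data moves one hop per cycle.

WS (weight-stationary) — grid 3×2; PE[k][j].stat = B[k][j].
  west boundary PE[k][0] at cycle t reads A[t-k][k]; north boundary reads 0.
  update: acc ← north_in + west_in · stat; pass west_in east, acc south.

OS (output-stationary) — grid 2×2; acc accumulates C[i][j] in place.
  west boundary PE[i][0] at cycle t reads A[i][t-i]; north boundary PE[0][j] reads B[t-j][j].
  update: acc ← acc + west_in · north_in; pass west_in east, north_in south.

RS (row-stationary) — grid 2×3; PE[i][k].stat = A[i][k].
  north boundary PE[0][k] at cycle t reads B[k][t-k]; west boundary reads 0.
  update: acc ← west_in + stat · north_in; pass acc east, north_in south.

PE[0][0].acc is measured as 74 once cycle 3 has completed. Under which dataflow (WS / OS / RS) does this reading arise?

— WS: 3×2; PE[0][0] trace:
  @0  [0,0]  acc 18  |  →9  ↓18
  @1  [0,0]  acc 16  |  →8  ↓16
  @2  [0,0]  acc 0  |  →0  ↓0
  @3  [0,0]  acc 0  |  →0  ↓0
— OS: 2×2; PE[0][0] trace:
  @0  [0,0]  acc 18  |  →9  ↓2
  @1  [0,0]  acc 26  |  →4  ↓2
  @2  [0,0]  acc 74  |  →8  ↓6
  @3  [0,0]  acc 74  |  →0  ↓0
— RS: 2×3; PE[0][0] trace:
  @0  [0,0]  acc 18  |  →18  ↓2
  @1  [0,0]  acc 72  |  →72  ↓8
  @2  [0,0]  acc 0  |  →0  ↓0
  @3  [0,0]  acc 0  |  →0  ↓0

dataflow = OS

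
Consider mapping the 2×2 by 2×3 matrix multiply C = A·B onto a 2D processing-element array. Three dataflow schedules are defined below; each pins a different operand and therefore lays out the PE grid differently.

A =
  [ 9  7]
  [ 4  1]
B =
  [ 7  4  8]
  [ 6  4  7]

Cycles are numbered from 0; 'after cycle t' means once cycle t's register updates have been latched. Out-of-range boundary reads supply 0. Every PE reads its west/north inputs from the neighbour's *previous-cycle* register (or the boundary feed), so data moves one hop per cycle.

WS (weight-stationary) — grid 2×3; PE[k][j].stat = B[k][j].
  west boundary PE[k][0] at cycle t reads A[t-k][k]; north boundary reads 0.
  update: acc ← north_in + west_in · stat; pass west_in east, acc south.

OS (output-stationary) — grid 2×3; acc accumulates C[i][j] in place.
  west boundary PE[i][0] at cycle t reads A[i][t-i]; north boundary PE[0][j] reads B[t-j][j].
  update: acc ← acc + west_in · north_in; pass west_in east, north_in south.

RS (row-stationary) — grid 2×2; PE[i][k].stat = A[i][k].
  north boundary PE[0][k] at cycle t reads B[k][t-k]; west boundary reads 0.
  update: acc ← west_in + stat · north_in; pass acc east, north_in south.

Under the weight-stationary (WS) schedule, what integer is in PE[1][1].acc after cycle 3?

PE[1][1].acc = 20

WS (2×3). Following PE[1][1] plus its west/north inputs:
  after 0 — PE[0][1] acc=0, pass-E 0, pass-S 0
  after 0 — PE[1][0] acc=0, pass-E 0, pass-S 0
  after 0 — PE[1][1] acc=0, pass-E 0, pass-S 0
  after 1 — PE[0][1] acc=36, pass-E 9, pass-S 36
  after 1 — PE[1][0] acc=105, pass-E 7, pass-S 105
  after 1 — PE[1][1] acc=0, pass-E 0, pass-S 0
  after 2 — PE[0][1] acc=16, pass-E 4, pass-S 16
  after 2 — PE[1][0] acc=34, pass-E 1, pass-S 34
  after 2 — PE[1][1] acc=64, pass-E 7, pass-S 64
  after 3 — PE[0][1] acc=0, pass-E 0, pass-S 0
  after 3 — PE[1][0] acc=0, pass-E 0, pass-S 0
  after 3 — PE[1][1] acc=20, pass-E 1, pass-S 20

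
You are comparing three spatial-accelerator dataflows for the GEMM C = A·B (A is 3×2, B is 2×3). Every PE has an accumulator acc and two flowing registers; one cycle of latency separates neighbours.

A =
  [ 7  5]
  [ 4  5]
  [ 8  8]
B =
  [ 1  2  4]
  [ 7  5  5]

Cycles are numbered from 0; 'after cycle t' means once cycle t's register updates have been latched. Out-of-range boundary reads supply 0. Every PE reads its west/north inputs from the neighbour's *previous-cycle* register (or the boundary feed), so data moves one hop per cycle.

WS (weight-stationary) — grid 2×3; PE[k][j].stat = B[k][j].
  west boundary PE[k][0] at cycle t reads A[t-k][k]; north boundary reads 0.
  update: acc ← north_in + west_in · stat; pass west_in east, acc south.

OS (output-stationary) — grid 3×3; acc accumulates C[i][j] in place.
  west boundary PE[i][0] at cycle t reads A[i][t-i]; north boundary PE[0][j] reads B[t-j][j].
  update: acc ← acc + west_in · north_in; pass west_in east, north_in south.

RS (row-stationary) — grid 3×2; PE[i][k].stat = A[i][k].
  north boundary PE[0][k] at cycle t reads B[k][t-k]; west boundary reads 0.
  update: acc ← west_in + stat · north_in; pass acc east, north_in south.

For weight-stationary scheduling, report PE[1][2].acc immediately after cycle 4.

PE[1][2].acc = 41

Tracing WS — 2×3 array, target PE[1][2]:
  c0 r0c2: 0 / 0 / 0
  c0 r1c1: 0 / 0 / 0
  c0 r1c2: 0 / 0 / 0
  c1 r0c2: 0 / 0 / 0
  c1 r1c1: 0 / 0 / 0
  c1 r1c2: 0 / 0 / 0
  c2 r0c2: 28 / 7 / 28
  c2 r1c1: 39 / 5 / 39
  c2 r1c2: 0 / 0 / 0
  c3 r0c2: 16 / 4 / 16
  c3 r1c1: 33 / 5 / 33
  c3 r1c2: 53 / 5 / 53
  c4 r0c2: 32 / 8 / 32
  c4 r1c1: 56 / 8 / 56
  c4 r1c2: 41 / 5 / 41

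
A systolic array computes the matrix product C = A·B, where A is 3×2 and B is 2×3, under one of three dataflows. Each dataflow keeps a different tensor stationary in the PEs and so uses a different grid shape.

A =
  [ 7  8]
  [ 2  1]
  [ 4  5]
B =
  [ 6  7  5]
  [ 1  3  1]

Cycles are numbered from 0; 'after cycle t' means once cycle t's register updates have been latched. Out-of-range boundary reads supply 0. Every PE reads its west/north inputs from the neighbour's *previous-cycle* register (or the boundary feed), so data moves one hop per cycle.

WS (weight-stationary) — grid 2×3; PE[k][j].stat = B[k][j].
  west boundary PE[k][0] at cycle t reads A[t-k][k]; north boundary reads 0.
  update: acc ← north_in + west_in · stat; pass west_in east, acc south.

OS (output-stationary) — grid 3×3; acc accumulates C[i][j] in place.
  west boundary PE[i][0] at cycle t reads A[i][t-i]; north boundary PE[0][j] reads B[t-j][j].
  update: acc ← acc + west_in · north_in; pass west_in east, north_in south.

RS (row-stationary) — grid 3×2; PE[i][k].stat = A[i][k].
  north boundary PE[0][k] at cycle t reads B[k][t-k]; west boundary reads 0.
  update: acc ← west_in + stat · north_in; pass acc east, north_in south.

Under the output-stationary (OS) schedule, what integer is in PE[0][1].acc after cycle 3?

PE[0][1].acc = 73

OS (3×3). Following PE[0][1] plus its west/north inputs:
  cycle 0: PE[0][0] → acc 42, east 7, south 6
  cycle 0: PE[0][1] → acc 0, east 0, south 0
  cycle 1: PE[0][0] → acc 50, east 8, south 1
  cycle 1: PE[0][1] → acc 49, east 7, south 7
  cycle 2: PE[0][0] → acc 50, east 0, south 0
  cycle 2: PE[0][1] → acc 73, east 8, south 3
  cycle 3: PE[0][0] → acc 50, east 0, south 0
  cycle 3: PE[0][1] → acc 73, east 0, south 0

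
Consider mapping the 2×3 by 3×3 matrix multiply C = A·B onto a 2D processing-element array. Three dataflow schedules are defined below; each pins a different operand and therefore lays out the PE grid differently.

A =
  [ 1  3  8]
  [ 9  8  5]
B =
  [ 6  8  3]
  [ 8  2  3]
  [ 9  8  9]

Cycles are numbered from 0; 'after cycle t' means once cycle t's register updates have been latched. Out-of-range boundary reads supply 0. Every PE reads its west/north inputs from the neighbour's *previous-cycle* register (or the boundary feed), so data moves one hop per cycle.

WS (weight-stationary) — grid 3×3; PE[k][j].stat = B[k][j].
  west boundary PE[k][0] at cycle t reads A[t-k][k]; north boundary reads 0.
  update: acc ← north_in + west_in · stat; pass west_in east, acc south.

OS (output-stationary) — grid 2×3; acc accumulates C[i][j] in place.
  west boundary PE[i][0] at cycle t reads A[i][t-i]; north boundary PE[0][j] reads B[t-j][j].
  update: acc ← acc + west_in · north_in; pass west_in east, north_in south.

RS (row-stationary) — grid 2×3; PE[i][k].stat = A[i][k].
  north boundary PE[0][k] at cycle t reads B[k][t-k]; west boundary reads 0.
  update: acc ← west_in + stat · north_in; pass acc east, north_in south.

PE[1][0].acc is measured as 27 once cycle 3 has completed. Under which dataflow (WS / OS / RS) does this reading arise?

WS [3×3] PE[1][0] across cycles:
  after 0 — PE[1][0] acc=0, pass-E 0, pass-S 0
  after 1 — PE[1][0] acc=30, pass-E 3, pass-S 30
  after 2 — PE[1][0] acc=118, pass-E 8, pass-S 118
  after 3 — PE[1][0] acc=0, pass-E 0, pass-S 0
OS [2×3] PE[1][0] across cycles:
  after 0 — PE[1][0] acc=0, pass-E 0, pass-S 0
  after 1 — PE[1][0] acc=54, pass-E 9, pass-S 6
  after 2 — PE[1][0] acc=118, pass-E 8, pass-S 8
  after 3 — PE[1][0] acc=163, pass-E 5, pass-S 9
RS [2×3] PE[1][0] across cycles:
  after 0 — PE[1][0] acc=0, pass-E 0, pass-S 0
  after 1 — PE[1][0] acc=54, pass-E 54, pass-S 6
  after 2 — PE[1][0] acc=72, pass-E 72, pass-S 8
  after 3 — PE[1][0] acc=27, pass-E 27, pass-S 3

dataflow = RS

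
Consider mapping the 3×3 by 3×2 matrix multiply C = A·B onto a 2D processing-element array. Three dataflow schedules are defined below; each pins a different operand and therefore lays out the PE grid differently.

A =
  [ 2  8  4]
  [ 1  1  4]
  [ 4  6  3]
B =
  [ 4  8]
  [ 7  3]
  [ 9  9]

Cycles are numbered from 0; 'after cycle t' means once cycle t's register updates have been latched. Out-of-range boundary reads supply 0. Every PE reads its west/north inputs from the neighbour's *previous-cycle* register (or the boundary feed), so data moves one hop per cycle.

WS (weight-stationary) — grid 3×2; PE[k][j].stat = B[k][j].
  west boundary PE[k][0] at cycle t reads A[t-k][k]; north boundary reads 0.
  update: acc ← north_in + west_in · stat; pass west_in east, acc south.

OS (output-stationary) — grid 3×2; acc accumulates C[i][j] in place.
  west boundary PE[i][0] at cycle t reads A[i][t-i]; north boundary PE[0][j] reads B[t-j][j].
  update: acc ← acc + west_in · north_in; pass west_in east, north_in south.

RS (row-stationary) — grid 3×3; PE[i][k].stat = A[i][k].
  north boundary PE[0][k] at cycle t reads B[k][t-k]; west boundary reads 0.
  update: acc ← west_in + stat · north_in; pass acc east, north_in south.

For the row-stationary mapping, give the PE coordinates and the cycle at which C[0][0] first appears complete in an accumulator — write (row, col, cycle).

(row, col, cycle) = (0, 2, 2)

RS — PE[0][2] is where C[0][0] collects:
  after 0 — PE[0][2] acc=0, pass-E 0, pass-S 0
  after 1 — PE[0][2] acc=0, pass-E 0, pass-S 0
  after 2 — PE[0][2] acc=100, pass-E 100, pass-S 9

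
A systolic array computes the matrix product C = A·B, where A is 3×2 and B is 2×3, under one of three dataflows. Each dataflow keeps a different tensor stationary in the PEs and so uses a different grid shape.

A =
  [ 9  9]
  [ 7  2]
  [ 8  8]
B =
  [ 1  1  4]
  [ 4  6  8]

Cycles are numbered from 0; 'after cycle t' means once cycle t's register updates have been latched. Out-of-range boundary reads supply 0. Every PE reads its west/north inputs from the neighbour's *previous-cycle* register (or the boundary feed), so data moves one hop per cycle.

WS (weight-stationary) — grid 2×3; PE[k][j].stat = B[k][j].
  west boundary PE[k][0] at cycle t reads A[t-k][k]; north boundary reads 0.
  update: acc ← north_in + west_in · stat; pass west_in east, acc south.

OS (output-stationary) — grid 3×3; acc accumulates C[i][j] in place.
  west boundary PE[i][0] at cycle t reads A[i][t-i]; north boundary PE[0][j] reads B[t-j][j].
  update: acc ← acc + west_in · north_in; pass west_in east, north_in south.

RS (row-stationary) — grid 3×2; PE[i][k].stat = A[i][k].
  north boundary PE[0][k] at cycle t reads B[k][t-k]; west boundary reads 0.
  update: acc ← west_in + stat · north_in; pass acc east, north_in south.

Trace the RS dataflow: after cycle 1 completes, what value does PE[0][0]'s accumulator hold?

PE[0][0].acc = 9

Tracing RS — 3×2 array, target PE[0][0]:
  0: (0,0).acc=9  regs=<9,1>
  1: (0,0).acc=9  regs=<9,1>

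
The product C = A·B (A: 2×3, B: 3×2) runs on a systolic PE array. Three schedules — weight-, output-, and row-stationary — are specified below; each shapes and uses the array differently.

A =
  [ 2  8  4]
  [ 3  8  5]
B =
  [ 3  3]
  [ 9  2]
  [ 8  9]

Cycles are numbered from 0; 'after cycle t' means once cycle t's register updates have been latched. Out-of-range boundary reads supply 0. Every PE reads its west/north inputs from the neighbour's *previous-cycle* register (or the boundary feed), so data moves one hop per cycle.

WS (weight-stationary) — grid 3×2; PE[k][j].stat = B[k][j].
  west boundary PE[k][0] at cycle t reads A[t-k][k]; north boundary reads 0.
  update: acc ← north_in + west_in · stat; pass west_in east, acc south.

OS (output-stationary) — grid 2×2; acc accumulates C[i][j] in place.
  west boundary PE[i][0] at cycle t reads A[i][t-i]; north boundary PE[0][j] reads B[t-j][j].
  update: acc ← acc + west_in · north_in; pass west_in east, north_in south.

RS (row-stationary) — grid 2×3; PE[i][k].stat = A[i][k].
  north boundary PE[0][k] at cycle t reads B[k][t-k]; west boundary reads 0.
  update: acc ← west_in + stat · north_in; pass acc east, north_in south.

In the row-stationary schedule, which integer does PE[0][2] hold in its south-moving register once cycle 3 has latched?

register = 9

Tracing RS — 2×3 array, target PE[0][2]:
  step 0 · PE0,1: acc=0; fwd→0 fwd↓0
  step 0 · PE0,2: acc=0; fwd→0 fwd↓0
  step 1 · PE0,1: acc=78; fwd→78 fwd↓9
  step 1 · PE0,2: acc=0; fwd→0 fwd↓0
  step 2 · PE0,1: acc=22; fwd→22 fwd↓2
  step 2 · PE0,2: acc=110; fwd→110 fwd↓8
  step 3 · PE0,1: acc=0; fwd→0 fwd↓0
  step 3 · PE0,2: acc=58; fwd→58 fwd↓9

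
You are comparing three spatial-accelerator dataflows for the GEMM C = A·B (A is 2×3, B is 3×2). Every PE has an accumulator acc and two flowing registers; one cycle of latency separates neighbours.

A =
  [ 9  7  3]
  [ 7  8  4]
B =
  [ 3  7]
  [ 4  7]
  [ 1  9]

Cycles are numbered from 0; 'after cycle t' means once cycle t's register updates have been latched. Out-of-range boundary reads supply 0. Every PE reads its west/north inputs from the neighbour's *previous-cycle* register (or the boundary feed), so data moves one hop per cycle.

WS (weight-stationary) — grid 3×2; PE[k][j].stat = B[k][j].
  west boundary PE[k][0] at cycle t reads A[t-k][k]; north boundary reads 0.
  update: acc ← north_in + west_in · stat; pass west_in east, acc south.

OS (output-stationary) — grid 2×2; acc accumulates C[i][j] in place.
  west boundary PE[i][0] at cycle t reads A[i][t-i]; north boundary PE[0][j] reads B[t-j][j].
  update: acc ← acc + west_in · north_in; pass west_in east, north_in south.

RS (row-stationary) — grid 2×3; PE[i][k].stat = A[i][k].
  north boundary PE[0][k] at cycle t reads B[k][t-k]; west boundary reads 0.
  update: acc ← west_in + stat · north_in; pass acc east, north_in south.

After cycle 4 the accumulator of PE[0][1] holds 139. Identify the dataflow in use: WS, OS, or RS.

WS (3×2 grid), PE[0][1]:
  0: (0,1).acc=0  regs=<0,0>
  1: (0,1).acc=63  regs=<9,63>
  2: (0,1).acc=49  regs=<7,49>
  3: (0,1).acc=0  regs=<0,0>
  4: (0,1).acc=0  regs=<0,0>
OS (2×2 grid), PE[0][1]:
  0: (0,1).acc=0  regs=<0,0>
  1: (0,1).acc=63  regs=<9,7>
  2: (0,1).acc=112  regs=<7,7>
  3: (0,1).acc=139  regs=<3,9>
  4: (0,1).acc=139  regs=<0,0>
RS (2×3 grid), PE[0][1]:
  0: (0,1).acc=0  regs=<0,0>
  1: (0,1).acc=55  regs=<55,4>
  2: (0,1).acc=112  regs=<112,7>
  3: (0,1).acc=0  regs=<0,0>
  4: (0,1).acc=0  regs=<0,0>

dataflow = OS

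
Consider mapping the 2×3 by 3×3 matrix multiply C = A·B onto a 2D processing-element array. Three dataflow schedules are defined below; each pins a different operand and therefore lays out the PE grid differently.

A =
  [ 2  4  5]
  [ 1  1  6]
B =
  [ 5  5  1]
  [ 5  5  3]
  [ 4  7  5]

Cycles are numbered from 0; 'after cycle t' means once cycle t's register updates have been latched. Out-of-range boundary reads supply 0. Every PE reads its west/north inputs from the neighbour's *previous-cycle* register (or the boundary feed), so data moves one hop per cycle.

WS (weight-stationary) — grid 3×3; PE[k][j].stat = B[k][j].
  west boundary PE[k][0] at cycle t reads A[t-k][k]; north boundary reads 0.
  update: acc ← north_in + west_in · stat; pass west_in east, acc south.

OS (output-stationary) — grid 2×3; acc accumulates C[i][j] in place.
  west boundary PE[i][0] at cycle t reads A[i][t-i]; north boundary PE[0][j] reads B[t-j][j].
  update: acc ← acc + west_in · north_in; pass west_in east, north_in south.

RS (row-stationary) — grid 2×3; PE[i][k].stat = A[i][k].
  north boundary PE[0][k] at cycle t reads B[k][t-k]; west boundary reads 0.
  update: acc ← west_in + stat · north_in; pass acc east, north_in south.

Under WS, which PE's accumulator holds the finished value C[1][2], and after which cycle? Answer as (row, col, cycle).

(row, col, cycle) = (2, 2, 5)

WS: C[1][2] accumulates in PE[2][2]:
  after 0 — PE[2][2] acc=0, pass-E 0, pass-S 0
  after 1 — PE[2][2] acc=0, pass-E 0, pass-S 0
  after 2 — PE[2][2] acc=0, pass-E 0, pass-S 0
  after 3 — PE[2][2] acc=0, pass-E 0, pass-S 0
  after 4 — PE[2][2] acc=39, pass-E 5, pass-S 39
  after 5 — PE[2][2] acc=34, pass-E 6, pass-S 34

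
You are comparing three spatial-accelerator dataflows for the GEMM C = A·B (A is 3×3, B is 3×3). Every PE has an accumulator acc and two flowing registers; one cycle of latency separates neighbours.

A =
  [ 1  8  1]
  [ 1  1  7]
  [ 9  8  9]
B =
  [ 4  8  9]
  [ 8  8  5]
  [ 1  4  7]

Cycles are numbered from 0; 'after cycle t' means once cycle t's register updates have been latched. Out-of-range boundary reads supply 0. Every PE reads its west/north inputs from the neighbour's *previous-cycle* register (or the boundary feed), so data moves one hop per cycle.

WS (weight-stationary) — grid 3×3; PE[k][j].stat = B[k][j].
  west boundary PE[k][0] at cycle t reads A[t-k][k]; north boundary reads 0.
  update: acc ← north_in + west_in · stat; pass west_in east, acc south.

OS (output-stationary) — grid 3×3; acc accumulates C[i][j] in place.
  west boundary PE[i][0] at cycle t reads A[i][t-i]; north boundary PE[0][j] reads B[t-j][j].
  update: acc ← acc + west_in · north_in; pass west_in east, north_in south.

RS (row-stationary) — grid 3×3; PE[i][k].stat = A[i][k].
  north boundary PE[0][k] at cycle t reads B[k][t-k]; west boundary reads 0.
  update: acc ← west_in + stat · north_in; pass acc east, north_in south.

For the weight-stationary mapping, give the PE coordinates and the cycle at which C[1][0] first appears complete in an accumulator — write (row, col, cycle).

WS — PE[2][0] is where C[1][0] collects:
  @0  [2,0]  acc 0  |  →0  ↓0
  @1  [2,0]  acc 0  |  →0  ↓0
  @2  [2,0]  acc 69  |  →1  ↓69
  @3  [2,0]  acc 19  |  →7  ↓19

(row, col, cycle) = (2, 0, 3)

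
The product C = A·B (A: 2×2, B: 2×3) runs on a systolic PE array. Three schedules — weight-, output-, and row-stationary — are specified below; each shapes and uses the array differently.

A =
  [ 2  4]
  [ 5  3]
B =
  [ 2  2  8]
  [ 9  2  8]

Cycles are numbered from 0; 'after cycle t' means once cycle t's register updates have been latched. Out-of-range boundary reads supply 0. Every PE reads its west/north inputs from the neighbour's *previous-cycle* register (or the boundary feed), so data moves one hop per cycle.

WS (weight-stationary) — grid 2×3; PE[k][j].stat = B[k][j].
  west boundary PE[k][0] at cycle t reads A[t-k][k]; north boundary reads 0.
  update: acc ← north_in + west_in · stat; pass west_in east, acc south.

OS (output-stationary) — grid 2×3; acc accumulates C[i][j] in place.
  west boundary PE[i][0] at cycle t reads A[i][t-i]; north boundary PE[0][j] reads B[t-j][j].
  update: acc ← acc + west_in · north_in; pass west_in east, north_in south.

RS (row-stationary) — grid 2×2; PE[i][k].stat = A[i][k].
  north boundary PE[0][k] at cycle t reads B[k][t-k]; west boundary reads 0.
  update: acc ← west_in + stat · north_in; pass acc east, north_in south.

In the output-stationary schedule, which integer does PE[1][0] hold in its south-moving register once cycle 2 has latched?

OS (2×3). Following PE[1][0] plus its west/north inputs:
  t=0 PE[0][0]: acc=4 h=2 v=2
  t=0 PE[1][0]: acc=0 h=0 v=0
  t=1 PE[0][0]: acc=40 h=4 v=9
  t=1 PE[1][0]: acc=10 h=5 v=2
  t=2 PE[0][0]: acc=40 h=0 v=0
  t=2 PE[1][0]: acc=37 h=3 v=9

register = 9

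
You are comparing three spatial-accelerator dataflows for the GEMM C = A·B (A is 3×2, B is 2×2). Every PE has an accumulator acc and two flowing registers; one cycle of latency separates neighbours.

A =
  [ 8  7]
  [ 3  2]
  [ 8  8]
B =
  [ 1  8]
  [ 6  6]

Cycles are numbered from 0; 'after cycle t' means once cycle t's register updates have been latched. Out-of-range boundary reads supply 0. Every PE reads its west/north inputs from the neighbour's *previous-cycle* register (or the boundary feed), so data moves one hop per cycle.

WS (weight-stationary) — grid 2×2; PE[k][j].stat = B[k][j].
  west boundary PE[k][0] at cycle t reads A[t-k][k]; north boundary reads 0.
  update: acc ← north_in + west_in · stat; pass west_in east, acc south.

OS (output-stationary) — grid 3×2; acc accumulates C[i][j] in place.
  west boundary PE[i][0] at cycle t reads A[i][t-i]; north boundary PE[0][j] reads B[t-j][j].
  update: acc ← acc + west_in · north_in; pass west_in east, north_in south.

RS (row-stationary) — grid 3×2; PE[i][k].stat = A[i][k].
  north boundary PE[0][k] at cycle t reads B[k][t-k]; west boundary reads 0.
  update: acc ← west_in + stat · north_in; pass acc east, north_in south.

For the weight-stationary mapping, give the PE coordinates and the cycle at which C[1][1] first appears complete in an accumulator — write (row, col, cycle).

WS — PE[1][1] is where C[1][1] collects:
  c0 r1c1: 0 / 0 / 0
  c1 r1c1: 0 / 0 / 0
  c2 r1c1: 106 / 7 / 106
  c3 r1c1: 36 / 2 / 36

(row, col, cycle) = (1, 1, 3)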